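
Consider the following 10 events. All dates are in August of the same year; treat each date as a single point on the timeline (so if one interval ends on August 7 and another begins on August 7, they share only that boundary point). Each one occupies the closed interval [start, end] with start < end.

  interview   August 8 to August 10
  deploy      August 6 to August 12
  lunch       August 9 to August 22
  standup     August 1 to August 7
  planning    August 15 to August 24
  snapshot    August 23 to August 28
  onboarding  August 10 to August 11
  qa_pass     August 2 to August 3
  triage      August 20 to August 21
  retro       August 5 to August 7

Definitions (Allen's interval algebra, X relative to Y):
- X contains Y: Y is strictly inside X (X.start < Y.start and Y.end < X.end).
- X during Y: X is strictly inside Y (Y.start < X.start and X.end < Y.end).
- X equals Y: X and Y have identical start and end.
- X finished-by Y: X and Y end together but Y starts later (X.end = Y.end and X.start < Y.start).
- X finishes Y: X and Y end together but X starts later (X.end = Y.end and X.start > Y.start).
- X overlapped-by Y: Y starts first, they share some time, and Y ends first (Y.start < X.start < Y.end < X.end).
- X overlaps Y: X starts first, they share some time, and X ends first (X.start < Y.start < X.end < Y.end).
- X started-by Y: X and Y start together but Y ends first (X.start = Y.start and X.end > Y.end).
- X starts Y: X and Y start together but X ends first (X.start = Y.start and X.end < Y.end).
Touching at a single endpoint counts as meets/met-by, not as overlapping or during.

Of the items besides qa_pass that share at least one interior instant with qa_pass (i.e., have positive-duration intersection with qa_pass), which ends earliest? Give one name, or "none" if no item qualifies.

standup

Target qa_pass = [August 2, August 3].
deploy [August 6, August 12] → after → excluded.
interview [August 8, August 10] → after → excluded.
lunch [August 9, August 22] → after → excluded.
onboarding [August 10, August 11] → after → excluded.
planning [August 15, August 24] → after → excluded.
retro [August 5, August 7] → after → excluded.
snapshot [August 23, August 28] → after → excluded.
standup [August 1, August 7] → contains → candidate.
triage [August 20, August 21] → after → excluded.
Among candidates, earliest end is August 7 → standup.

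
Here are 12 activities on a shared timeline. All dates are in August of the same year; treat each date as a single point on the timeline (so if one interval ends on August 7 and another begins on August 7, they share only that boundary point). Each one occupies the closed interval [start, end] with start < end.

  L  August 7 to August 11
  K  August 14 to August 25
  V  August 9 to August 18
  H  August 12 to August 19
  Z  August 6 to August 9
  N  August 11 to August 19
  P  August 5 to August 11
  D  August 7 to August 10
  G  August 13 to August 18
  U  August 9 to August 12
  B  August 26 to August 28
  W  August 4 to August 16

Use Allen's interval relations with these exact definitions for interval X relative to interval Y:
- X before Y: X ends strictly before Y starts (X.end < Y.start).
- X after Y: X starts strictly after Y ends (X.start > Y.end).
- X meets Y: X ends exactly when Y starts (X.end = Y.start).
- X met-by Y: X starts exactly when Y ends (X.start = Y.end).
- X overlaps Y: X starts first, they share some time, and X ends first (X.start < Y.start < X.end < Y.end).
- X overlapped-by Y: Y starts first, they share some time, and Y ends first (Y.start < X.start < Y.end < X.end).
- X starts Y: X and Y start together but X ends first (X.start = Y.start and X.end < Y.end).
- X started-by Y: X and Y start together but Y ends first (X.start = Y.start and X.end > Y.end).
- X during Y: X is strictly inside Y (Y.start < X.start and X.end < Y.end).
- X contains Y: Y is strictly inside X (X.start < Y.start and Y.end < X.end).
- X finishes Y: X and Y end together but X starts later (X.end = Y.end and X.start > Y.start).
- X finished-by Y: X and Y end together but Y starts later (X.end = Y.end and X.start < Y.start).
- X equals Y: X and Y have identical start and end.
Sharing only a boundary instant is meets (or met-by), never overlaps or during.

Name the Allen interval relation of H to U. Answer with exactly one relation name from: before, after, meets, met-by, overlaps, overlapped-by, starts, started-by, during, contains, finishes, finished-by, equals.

met-by

H = [August 12, August 19]; U = [August 9, August 12].
Compare endpoints: H.start > U.start, H.start = U.end, H.end > U.start, H.end > U.end.
That pattern is 'met-by'.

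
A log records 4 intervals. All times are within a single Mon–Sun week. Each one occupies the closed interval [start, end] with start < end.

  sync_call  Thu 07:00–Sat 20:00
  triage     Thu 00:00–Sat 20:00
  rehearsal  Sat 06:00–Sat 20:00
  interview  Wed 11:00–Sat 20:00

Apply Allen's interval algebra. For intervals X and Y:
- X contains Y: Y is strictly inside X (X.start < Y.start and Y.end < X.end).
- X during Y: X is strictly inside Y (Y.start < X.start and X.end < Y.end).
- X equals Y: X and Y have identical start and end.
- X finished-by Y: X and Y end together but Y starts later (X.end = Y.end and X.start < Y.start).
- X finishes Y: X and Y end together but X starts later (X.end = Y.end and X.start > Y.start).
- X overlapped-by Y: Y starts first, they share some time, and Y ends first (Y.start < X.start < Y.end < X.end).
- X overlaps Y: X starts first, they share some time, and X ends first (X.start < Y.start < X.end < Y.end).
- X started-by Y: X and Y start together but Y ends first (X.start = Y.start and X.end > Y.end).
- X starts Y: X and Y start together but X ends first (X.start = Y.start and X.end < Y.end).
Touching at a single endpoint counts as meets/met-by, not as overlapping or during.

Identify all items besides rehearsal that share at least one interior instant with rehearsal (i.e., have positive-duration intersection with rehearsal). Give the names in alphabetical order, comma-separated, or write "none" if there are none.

Target rehearsal = [Sat 06:00, Sat 20:00].
interview [Wed 11:00, Sat 20:00] → finished-by → yes.
sync_call [Thu 07:00, Sat 20:00] → finished-by → yes.
triage [Thu 00:00, Sat 20:00] → finished-by → yes.
Result: interview, sync_call, triage.

interview, sync_call, triage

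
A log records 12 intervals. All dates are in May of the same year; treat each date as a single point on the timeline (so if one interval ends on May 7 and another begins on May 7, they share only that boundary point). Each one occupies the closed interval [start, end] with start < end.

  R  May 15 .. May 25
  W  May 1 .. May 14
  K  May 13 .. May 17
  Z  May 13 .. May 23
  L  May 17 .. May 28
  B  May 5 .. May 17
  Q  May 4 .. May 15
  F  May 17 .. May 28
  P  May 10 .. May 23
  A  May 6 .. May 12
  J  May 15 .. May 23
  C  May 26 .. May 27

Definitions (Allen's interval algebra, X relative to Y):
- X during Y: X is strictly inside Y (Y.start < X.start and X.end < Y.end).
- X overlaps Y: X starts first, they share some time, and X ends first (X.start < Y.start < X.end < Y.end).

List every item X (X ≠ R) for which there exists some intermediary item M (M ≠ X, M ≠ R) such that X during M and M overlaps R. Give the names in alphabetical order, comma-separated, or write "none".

Target R = [May 15, May 25].
Intermediaries M with M overlaps R: B, K, P, Z.
Via B — items with X during B: A.
Via K — items with X during K: none.
Via P — items with X during P: K.
Via Z — items with X during Z: none.
Union: A, K.

A, K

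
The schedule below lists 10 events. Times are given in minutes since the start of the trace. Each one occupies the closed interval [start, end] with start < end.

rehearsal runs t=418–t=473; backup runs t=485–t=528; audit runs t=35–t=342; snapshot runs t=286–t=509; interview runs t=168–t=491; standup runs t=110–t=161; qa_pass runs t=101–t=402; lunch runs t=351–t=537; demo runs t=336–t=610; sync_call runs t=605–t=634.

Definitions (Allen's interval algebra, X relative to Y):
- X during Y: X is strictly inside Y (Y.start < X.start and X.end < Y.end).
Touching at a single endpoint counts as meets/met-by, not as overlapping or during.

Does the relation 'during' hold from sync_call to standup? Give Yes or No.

No

sync_call = [t=605, t=634], standup = [t=110, t=161].
Actual relation of sync_call to standup: after.
Asked whether 'during' holds → No.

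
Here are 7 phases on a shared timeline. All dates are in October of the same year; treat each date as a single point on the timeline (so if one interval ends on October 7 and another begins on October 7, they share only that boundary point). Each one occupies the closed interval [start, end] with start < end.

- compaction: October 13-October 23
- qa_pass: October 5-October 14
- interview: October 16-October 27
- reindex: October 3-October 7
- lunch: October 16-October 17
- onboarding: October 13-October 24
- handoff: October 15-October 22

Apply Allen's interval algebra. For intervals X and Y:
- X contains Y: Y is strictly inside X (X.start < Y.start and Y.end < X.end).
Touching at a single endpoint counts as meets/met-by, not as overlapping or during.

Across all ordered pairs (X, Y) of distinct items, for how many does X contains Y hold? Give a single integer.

Checking all 42 ordered pairs for relation 'contains'; matching pairs in alphabetical order:
(compaction, handoff): compaction contains handoff ✓
(compaction, lunch): compaction contains lunch ✓
(handoff, lunch): handoff contains lunch ✓
(onboarding, handoff): onboarding contains handoff ✓
(onboarding, lunch): onboarding contains lunch ✓
Count: 5.

5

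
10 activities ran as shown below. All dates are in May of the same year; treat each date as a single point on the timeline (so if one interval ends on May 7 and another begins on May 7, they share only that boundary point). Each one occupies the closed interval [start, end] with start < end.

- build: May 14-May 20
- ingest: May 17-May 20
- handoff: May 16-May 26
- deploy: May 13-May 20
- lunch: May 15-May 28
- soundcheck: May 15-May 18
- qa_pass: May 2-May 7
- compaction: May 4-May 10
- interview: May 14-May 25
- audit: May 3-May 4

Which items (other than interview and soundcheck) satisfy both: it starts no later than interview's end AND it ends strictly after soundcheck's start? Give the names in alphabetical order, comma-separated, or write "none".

build, deploy, handoff, ingest, lunch

Conditions: its start is no later than interview's end (X.start <= May 25) AND its end is strictly after soundcheck's start (X.end > May 15).
audit: start May 3 <= May 25? ✓; end May 4 > May 15? ✗ → no.
build: start May 14 <= May 25? ✓; end May 20 > May 15? ✓ → yes.
compaction: start May 4 <= May 25? ✓; end May 10 > May 15? ✗ → no.
deploy: start May 13 <= May 25? ✓; end May 20 > May 15? ✓ → yes.
handoff: start May 16 <= May 25? ✓; end May 26 > May 15? ✓ → yes.
ingest: start May 17 <= May 25? ✓; end May 20 > May 15? ✓ → yes.
lunch: start May 15 <= May 25? ✓; end May 28 > May 15? ✓ → yes.
qa_pass: start May 2 <= May 25? ✓; end May 7 > May 15? ✗ → no.
Result: build, deploy, handoff, ingest, lunch.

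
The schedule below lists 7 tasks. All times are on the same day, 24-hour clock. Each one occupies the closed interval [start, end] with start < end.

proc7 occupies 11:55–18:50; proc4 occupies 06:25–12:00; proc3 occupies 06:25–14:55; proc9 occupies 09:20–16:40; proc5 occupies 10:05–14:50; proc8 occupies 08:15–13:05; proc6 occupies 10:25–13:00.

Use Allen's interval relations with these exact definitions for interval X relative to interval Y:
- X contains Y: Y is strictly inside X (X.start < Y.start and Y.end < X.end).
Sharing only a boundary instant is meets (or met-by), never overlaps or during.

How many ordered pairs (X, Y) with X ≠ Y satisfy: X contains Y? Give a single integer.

Checking all 42 ordered pairs for relation 'contains'; matching pairs in alphabetical order:
(proc3, proc5): proc3 contains proc5 ✓
(proc3, proc6): proc3 contains proc6 ✓
(proc3, proc8): proc3 contains proc8 ✓
(proc5, proc6): proc5 contains proc6 ✓
(proc8, proc6): proc8 contains proc6 ✓
(proc9, proc5): proc9 contains proc5 ✓
(proc9, proc6): proc9 contains proc6 ✓
Count: 7.

7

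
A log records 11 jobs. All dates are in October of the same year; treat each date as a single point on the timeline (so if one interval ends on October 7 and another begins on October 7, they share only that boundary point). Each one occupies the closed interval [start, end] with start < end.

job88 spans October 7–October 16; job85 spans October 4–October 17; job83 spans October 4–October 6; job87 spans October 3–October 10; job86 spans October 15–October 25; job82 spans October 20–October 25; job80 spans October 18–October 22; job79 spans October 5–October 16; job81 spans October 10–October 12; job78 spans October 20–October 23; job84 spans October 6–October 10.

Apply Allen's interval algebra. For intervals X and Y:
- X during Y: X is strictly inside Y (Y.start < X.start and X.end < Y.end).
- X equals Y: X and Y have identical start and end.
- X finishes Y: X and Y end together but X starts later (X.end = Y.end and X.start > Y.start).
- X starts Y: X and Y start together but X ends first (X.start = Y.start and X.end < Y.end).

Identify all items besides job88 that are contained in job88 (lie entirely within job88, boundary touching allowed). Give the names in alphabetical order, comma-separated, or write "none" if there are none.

Target job88 = [October 7, October 16].
job78 [October 20, October 23] → after → no.
job79 [October 5, October 16] → finished-by → no.
job80 [October 18, October 22] → after → no.
job81 [October 10, October 12] → during → yes.
job82 [October 20, October 25] → after → no.
job83 [October 4, October 6] → before → no.
job84 [October 6, October 10] → overlaps → no.
job85 [October 4, October 17] → contains → no.
job86 [October 15, October 25] → overlapped-by → no.
job87 [October 3, October 10] → overlaps → no.
Result: job81.

job81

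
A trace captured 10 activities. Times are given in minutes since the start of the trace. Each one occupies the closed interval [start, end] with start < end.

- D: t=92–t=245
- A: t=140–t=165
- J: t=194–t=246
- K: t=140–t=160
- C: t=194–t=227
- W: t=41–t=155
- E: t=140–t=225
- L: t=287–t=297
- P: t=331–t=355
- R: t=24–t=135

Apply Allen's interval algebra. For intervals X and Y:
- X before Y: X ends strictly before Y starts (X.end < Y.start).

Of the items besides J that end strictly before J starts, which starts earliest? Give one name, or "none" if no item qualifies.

R

Target J = [t=194, t=246].
A [t=140, t=165] → before → candidate.
C [t=194, t=227] → starts → excluded.
D [t=92, t=245] → overlaps → excluded.
E [t=140, t=225] → overlaps → excluded.
K [t=140, t=160] → before → candidate.
L [t=287, t=297] → after → excluded.
P [t=331, t=355] → after → excluded.
R [t=24, t=135] → before → candidate.
W [t=41, t=155] → before → candidate.
Among candidates, earliest start is t=24 → R.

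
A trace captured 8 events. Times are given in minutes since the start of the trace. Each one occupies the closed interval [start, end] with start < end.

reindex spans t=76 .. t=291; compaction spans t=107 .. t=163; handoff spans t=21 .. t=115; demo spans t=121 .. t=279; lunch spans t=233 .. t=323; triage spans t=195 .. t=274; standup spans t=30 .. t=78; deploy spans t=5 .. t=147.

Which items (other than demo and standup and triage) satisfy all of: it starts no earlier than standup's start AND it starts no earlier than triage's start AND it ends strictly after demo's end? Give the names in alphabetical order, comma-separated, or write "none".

lunch

Conditions: its start is no earlier than standup's start (X.start >= t=30) AND its start is no earlier than triage's start (X.start >= t=195) AND its end is strictly after demo's end (X.end > t=279).
compaction: start t=107 >= t=30? ✓; start t=107 >= t=195? ✗; end t=163 > t=279? ✗ → no.
deploy: start t=5 >= t=30? ✗; start t=5 >= t=195? ✗; end t=147 > t=279? ✗ → no.
handoff: start t=21 >= t=30? ✗; start t=21 >= t=195? ✗; end t=115 > t=279? ✗ → no.
lunch: start t=233 >= t=30? ✓; start t=233 >= t=195? ✓; end t=323 > t=279? ✓ → yes.
reindex: start t=76 >= t=30? ✓; start t=76 >= t=195? ✗; end t=291 > t=279? ✓ → no.
Result: lunch.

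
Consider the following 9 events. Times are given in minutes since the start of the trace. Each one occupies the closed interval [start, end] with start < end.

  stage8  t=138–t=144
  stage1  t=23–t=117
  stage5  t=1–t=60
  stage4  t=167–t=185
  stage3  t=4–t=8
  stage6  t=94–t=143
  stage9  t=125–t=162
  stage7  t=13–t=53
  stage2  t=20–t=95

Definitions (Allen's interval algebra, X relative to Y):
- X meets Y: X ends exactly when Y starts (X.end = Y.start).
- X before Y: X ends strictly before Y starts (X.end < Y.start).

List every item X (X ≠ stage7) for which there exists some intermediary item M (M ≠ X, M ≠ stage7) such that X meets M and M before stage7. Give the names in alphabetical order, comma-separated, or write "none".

Target stage7 = [t=13, t=53].
Intermediaries M with M before stage7: stage3.
Via stage3 — items with X meets stage3: none.
Union: none.

none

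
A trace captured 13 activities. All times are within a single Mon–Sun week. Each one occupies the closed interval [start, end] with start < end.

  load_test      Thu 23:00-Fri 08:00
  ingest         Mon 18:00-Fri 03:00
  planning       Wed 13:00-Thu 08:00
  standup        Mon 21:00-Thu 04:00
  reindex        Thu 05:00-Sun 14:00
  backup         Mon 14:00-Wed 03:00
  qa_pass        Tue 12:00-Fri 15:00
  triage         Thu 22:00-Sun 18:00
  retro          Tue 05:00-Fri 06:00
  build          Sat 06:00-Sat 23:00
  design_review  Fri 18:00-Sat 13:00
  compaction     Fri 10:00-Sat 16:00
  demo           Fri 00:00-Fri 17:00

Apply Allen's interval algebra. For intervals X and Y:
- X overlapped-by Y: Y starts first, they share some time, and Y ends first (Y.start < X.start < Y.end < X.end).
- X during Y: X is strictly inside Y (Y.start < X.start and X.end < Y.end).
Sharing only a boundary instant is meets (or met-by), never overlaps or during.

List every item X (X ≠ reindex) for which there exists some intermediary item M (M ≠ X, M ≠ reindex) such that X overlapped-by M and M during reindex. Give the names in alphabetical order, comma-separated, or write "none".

Target reindex = [Thu 05:00, Sun 14:00].
Intermediaries M with M during reindex: build, compaction, demo, design_review, load_test.
Via build — items with X overlapped-by build: none.
Via compaction — items with X overlapped-by compaction: build.
Via demo — items with X overlapped-by demo: compaction.
Via design_review — items with X overlapped-by design_review: build.
Via load_test — items with X overlapped-by load_test: demo.
Union: build, compaction, demo.

build, compaction, demo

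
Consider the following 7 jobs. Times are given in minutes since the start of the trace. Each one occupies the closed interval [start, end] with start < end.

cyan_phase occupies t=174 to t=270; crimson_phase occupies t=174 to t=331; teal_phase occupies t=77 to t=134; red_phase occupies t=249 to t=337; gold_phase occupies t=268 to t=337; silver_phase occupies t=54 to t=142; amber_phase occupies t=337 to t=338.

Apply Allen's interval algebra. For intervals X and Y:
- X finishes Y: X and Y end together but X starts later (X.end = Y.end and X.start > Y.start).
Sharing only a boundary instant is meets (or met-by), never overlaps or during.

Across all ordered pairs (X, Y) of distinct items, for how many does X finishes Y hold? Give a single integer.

1

Checking all 42 ordered pairs for relation 'finishes'; matching pairs in alphabetical order:
(gold_phase, red_phase): gold_phase finishes red_phase ✓
Count: 1.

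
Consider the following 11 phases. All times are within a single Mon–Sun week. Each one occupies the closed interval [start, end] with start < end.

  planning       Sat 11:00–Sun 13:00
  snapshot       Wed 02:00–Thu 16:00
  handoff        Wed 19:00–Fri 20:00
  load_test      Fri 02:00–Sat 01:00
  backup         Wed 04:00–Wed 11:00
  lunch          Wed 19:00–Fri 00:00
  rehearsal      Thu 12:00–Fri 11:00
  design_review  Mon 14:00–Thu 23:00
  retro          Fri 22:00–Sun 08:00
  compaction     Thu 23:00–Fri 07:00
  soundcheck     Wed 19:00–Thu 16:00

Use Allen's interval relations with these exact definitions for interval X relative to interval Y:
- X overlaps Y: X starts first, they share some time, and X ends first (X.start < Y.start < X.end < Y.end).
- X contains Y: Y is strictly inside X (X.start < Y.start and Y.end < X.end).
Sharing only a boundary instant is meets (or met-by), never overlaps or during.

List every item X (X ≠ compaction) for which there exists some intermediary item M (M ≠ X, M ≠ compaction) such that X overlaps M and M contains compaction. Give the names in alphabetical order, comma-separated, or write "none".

Target compaction = [Thu 23:00, Fri 07:00].
Intermediaries M with M contains compaction: handoff, rehearsal.
Via handoff — items with X overlaps handoff: design_review, snapshot.
Via rehearsal — items with X overlaps rehearsal: design_review, lunch, snapshot, soundcheck.
Union: design_review, lunch, snapshot, soundcheck.

design_review, lunch, snapshot, soundcheck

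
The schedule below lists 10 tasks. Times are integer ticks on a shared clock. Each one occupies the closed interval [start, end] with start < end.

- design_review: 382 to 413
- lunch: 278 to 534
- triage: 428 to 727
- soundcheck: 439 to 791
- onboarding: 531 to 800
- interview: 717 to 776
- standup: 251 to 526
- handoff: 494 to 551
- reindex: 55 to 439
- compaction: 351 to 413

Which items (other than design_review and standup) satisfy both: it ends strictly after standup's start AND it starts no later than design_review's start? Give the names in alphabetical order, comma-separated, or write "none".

compaction, lunch, reindex

Conditions: its end is strictly after standup's start (X.end > 251) AND its start is no later than design_review's start (X.start <= 382).
compaction: end 413 > 251? ✓; start 351 <= 382? ✓ → yes.
handoff: end 551 > 251? ✓; start 494 <= 382? ✗ → no.
interview: end 776 > 251? ✓; start 717 <= 382? ✗ → no.
lunch: end 534 > 251? ✓; start 278 <= 382? ✓ → yes.
onboarding: end 800 > 251? ✓; start 531 <= 382? ✗ → no.
reindex: end 439 > 251? ✓; start 55 <= 382? ✓ → yes.
soundcheck: end 791 > 251? ✓; start 439 <= 382? ✗ → no.
triage: end 727 > 251? ✓; start 428 <= 382? ✗ → no.
Result: compaction, lunch, reindex.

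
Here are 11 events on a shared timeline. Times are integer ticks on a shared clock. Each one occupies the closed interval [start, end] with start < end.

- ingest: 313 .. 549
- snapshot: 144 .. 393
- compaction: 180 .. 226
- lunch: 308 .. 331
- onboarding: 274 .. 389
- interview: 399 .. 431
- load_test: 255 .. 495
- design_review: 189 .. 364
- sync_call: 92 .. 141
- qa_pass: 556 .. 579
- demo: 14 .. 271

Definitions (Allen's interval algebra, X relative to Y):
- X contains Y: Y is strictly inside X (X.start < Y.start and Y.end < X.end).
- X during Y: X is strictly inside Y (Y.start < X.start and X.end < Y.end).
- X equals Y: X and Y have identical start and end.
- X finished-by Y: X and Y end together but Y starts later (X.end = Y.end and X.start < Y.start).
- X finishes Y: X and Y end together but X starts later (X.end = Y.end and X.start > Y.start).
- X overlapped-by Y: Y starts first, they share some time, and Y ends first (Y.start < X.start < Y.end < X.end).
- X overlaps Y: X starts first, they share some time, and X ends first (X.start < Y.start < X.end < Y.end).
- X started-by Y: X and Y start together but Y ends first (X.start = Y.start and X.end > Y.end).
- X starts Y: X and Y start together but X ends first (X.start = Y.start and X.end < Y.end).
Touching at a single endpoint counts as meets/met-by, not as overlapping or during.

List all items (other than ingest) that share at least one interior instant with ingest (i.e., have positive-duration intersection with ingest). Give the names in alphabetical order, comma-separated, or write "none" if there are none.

Target ingest = [313, 549].
compaction [180, 226] → before → no.
demo [14, 271] → before → no.
design_review [189, 364] → overlaps → yes.
interview [399, 431] → during → yes.
load_test [255, 495] → overlaps → yes.
lunch [308, 331] → overlaps → yes.
onboarding [274, 389] → overlaps → yes.
qa_pass [556, 579] → after → no.
snapshot [144, 393] → overlaps → yes.
sync_call [92, 141] → before → no.
Result: design_review, interview, load_test, lunch, onboarding, snapshot.

design_review, interview, load_test, lunch, onboarding, snapshot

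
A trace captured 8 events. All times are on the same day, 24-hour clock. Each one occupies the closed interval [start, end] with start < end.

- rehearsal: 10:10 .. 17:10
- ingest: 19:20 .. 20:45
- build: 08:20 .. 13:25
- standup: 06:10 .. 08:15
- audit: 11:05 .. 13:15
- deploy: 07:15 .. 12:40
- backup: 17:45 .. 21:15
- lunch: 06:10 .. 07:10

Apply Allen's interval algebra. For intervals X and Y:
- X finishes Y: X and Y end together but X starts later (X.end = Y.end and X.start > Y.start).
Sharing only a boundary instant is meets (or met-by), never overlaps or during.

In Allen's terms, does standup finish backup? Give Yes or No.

standup = [06:10, 08:15], backup = [17:45, 21:15].
Actual relation of standup to backup: before.
Asked whether 'finishes' holds → No.

No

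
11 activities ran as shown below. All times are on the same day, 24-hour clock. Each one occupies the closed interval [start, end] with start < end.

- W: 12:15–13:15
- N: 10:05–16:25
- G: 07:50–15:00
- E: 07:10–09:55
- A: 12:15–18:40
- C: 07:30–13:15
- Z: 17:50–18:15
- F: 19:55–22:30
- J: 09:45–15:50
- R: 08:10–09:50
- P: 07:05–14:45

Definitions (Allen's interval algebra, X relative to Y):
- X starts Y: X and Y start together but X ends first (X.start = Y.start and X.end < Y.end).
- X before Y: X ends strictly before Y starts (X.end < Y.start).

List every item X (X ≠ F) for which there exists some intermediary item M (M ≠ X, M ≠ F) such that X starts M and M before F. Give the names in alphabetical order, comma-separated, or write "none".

Target F = [19:55, 22:30].
Intermediaries M with M before F: A, C, E, G, J, N, P, R, W, Z.
Via A — items with X starts A: W.
Via C — items with X starts C: none.
Via E — items with X starts E: none.
Via G — items with X starts G: none.
Via J — items with X starts J: none.
Via N — items with X starts N: none.
Via P — items with X starts P: none.
Via R — items with X starts R: none.
Via W — items with X starts W: none.
Via Z — items with X starts Z: none.
Union: W.

W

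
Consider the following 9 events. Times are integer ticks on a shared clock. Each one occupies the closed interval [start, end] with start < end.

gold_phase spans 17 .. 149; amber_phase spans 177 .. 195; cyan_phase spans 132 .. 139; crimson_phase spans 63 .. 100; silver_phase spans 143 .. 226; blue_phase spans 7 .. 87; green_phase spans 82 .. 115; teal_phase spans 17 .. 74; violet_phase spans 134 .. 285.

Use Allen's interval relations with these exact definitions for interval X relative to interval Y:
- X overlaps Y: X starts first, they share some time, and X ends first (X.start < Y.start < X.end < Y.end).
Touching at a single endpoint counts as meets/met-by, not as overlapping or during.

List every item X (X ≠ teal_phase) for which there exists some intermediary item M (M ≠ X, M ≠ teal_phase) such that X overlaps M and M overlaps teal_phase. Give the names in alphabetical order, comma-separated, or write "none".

none

Target teal_phase = [17, 74].
Intermediaries M with M overlaps teal_phase: none.
Union: none.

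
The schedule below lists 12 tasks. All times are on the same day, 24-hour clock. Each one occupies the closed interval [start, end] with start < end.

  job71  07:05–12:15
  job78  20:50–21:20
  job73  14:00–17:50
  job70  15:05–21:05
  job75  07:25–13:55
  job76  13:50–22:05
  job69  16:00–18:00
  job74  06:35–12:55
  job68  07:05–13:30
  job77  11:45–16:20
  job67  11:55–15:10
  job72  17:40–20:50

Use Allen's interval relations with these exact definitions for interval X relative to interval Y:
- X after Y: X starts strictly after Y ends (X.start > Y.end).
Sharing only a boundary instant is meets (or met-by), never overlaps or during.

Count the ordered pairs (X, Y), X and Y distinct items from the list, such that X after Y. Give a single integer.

Checking all 132 ordered pairs for relation 'after'; matching pairs in alphabetical order:
(job69, job67): job69 after job67 ✓
(job69, job68): job69 after job68 ✓
(job69, job71): job69 after job71 ✓
(job69, job74): job69 after job74 ✓
(job69, job75): job69 after job75 ✓
(job70, job68): job70 after job68 ✓
(job70, job71): job70 after job71 ✓
(job70, job74): job70 after job74 ✓
(job70, job75): job70 after job75 ✓
(job72, job67): job72 after job67 ✓
(job72, job68): job72 after job68 ✓
(job72, job71): job72 after job71 ✓
(job72, job74): job72 after job74 ✓
(job72, job75): job72 after job75 ✓
(job72, job77): job72 after job77 ✓
(job73, job68): job73 after job68 ✓
(job73, job71): job73 after job71 ✓
(job73, job74): job73 after job74 ✓
(job73, job75): job73 after job75 ✓
(job76, job68): job76 after job68 ✓
(job76, job71): job76 after job71 ✓
(job76, job74): job76 after job74 ✓
(job78, job67): job78 after job67 ✓
(job78, job68): job78 after job68 ✓
... plus 6 further pairs not listed.
Count: 30.

30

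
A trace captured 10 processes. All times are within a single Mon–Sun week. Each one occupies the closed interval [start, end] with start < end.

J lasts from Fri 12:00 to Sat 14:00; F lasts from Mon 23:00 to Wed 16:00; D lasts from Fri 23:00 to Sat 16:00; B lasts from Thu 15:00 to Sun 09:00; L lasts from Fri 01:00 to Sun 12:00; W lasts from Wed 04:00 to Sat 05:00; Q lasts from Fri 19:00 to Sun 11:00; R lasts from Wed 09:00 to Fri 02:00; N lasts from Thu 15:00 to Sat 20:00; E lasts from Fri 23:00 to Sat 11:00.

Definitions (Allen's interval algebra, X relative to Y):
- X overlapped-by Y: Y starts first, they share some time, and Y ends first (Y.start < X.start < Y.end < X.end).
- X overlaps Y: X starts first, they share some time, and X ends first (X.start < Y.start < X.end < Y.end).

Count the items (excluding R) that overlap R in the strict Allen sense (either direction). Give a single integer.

Target R = [Wed 09:00, Fri 02:00].
B [Thu 15:00, Sun 09:00] → overlapped-by → counts.
D [Fri 23:00, Sat 16:00] → after → no.
E [Fri 23:00, Sat 11:00] → after → no.
F [Mon 23:00, Wed 16:00] → overlaps → counts.
J [Fri 12:00, Sat 14:00] → after → no.
L [Fri 01:00, Sun 12:00] → overlapped-by → counts.
N [Thu 15:00, Sat 20:00] → overlapped-by → counts.
Q [Fri 19:00, Sun 11:00] → after → no.
W [Wed 04:00, Sat 05:00] → contains → no.
Total: 4.

4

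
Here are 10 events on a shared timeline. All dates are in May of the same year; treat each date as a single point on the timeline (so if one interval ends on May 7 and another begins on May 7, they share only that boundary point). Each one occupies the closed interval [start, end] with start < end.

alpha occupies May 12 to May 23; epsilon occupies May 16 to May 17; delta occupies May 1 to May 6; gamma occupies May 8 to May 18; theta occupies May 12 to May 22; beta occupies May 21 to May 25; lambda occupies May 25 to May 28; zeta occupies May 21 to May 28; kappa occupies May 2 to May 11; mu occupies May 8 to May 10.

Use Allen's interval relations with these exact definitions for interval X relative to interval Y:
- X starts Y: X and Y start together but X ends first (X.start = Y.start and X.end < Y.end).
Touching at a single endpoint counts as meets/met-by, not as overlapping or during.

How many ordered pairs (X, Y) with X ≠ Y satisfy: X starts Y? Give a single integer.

3

Checking all 90 ordered pairs for relation 'starts'; matching pairs in alphabetical order:
(beta, zeta): beta starts zeta ✓
(mu, gamma): mu starts gamma ✓
(theta, alpha): theta starts alpha ✓
Count: 3.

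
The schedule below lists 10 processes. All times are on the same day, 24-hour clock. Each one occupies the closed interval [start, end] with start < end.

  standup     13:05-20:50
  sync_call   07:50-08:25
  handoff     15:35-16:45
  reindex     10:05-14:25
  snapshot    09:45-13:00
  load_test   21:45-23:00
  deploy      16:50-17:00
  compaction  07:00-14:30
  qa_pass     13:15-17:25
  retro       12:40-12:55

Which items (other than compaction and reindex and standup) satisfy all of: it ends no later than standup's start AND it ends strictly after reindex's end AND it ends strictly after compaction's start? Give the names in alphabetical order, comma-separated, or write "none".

none

Conditions: its end is no later than standup's start (X.end <= 13:05) AND its end is strictly after reindex's end (X.end > 14:25) AND its end is strictly after compaction's start (X.end > 07:00).
deploy: end 17:00 <= 13:05? ✗; end 17:00 > 14:25? ✓; end 17:00 > 07:00? ✓ → no.
handoff: end 16:45 <= 13:05? ✗; end 16:45 > 14:25? ✓; end 16:45 > 07:00? ✓ → no.
load_test: end 23:00 <= 13:05? ✗; end 23:00 > 14:25? ✓; end 23:00 > 07:00? ✓ → no.
qa_pass: end 17:25 <= 13:05? ✗; end 17:25 > 14:25? ✓; end 17:25 > 07:00? ✓ → no.
retro: end 12:55 <= 13:05? ✓; end 12:55 > 14:25? ✗; end 12:55 > 07:00? ✓ → no.
snapshot: end 13:00 <= 13:05? ✓; end 13:00 > 14:25? ✗; end 13:00 > 07:00? ✓ → no.
sync_call: end 08:25 <= 13:05? ✓; end 08:25 > 14:25? ✗; end 08:25 > 07:00? ✓ → no.
Result: none.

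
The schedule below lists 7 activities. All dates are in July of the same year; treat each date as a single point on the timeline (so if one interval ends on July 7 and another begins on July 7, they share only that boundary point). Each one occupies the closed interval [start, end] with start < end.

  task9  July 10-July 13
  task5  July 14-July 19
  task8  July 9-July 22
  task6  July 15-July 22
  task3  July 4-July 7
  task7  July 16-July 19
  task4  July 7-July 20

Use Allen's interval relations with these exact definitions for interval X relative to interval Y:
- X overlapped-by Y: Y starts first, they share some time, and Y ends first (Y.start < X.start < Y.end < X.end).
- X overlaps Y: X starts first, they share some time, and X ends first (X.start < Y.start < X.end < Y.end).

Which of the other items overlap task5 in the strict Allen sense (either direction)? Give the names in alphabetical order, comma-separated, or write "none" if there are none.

task6

Target task5 = [July 14, July 19].
task3 [July 4, July 7] → before → no.
task4 [July 7, July 20] → contains → no.
task6 [July 15, July 22] → overlapped-by → yes.
task7 [July 16, July 19] → finishes → no.
task8 [July 9, July 22] → contains → no.
task9 [July 10, July 13] → before → no.
Result: task6.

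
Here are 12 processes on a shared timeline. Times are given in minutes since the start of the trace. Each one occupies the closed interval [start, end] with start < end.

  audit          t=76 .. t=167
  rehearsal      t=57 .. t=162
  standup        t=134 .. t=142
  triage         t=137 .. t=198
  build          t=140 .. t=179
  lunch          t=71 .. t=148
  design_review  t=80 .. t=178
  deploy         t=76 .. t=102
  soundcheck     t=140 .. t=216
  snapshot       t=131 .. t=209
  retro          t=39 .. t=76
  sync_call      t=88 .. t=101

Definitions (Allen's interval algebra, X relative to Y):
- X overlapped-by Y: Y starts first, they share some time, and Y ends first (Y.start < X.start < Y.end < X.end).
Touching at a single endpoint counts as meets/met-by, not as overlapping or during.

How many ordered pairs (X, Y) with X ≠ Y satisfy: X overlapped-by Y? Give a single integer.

Checking all 132 ordered pairs for relation 'overlapped-by'; matching pairs in alphabetical order:
(audit, lunch): audit overlapped-by lunch ✓
(audit, rehearsal): audit overlapped-by rehearsal ✓
(build, audit): build overlapped-by audit ✓
(build, design_review): build overlapped-by design_review ✓
(build, lunch): build overlapped-by lunch ✓
(build, rehearsal): build overlapped-by rehearsal ✓
(build, standup): build overlapped-by standup ✓
(design_review, audit): design_review overlapped-by audit ✓
(design_review, deploy): design_review overlapped-by deploy ✓
(design_review, lunch): design_review overlapped-by lunch ✓
(design_review, rehearsal): design_review overlapped-by rehearsal ✓
(lunch, retro): lunch overlapped-by retro ✓
(rehearsal, retro): rehearsal overlapped-by retro ✓
(snapshot, audit): snapshot overlapped-by audit ✓
(snapshot, design_review): snapshot overlapped-by design_review ✓
(snapshot, lunch): snapshot overlapped-by lunch ✓
(snapshot, rehearsal): snapshot overlapped-by rehearsal ✓
(soundcheck, audit): soundcheck overlapped-by audit ✓
(soundcheck, design_review): soundcheck overlapped-by design_review ✓
(soundcheck, lunch): soundcheck overlapped-by lunch ✓
(soundcheck, rehearsal): soundcheck overlapped-by rehearsal ✓
(soundcheck, snapshot): soundcheck overlapped-by snapshot ✓
(soundcheck, standup): soundcheck overlapped-by standup ✓
(soundcheck, triage): soundcheck overlapped-by triage ✓
... plus 5 further pairs not listed.
Count: 29.

29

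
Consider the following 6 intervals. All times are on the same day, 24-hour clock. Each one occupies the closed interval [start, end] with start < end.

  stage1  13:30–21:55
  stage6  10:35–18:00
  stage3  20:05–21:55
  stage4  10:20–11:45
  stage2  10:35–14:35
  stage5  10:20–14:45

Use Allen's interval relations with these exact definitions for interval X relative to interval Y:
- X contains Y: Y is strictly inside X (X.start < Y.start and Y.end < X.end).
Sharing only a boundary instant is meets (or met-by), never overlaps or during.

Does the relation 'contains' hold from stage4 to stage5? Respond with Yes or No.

No

stage4 = [10:20, 11:45], stage5 = [10:20, 14:45].
Actual relation of stage4 to stage5: starts.
Asked whether 'contains' holds → No.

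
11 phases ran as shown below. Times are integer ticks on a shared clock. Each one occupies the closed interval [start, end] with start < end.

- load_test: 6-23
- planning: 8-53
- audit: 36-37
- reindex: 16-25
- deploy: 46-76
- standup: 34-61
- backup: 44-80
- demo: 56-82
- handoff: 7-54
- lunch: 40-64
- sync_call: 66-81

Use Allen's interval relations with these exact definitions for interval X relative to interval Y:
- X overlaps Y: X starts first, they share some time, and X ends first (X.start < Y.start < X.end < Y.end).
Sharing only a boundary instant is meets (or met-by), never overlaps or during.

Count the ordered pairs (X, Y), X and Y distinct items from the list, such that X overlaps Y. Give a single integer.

22

Checking all 110 ordered pairs for relation 'overlaps'; matching pairs in alphabetical order:
(backup, demo): backup overlaps demo ✓
(backup, sync_call): backup overlaps sync_call ✓
(deploy, demo): deploy overlaps demo ✓
(deploy, sync_call): deploy overlaps sync_call ✓
(handoff, backup): handoff overlaps backup ✓
(handoff, deploy): handoff overlaps deploy ✓
(handoff, lunch): handoff overlaps lunch ✓
(handoff, standup): handoff overlaps standup ✓
(load_test, handoff): load_test overlaps handoff ✓
(load_test, planning): load_test overlaps planning ✓
(load_test, reindex): load_test overlaps reindex ✓
(lunch, backup): lunch overlaps backup ✓
(lunch, demo): lunch overlaps demo ✓
(lunch, deploy): lunch overlaps deploy ✓
(planning, backup): planning overlaps backup ✓
(planning, deploy): planning overlaps deploy ✓
(planning, lunch): planning overlaps lunch ✓
(planning, standup): planning overlaps standup ✓
(standup, backup): standup overlaps backup ✓
(standup, demo): standup overlaps demo ✓
(standup, deploy): standup overlaps deploy ✓
(standup, lunch): standup overlaps lunch ✓
Count: 22.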